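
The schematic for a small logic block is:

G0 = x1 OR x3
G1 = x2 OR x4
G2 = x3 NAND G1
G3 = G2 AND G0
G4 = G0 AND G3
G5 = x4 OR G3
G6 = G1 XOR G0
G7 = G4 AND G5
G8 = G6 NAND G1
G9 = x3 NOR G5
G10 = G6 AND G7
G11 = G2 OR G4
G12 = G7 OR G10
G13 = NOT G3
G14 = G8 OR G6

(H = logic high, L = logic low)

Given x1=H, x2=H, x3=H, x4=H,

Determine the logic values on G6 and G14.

G0 = x1 OR x3 = H OR H = H
G1 = x2 OR x4 = H OR H = H
G6 = G1 XOR G0 = H XOR H = L
G8 = G6 NAND G1 = L NAND H = H
G14 = G8 OR G6 = H OR L = H

G6 = L, G14 = H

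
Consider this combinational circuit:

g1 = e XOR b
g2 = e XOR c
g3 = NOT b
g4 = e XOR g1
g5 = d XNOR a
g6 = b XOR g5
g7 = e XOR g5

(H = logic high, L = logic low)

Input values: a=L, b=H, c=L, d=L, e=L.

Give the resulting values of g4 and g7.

g1 = e XOR b = L XOR H = H
g4 = e XOR g1 = L XOR H = H
g5 = d XNOR a = L XNOR L = H
g7 = e XOR g5 = L XOR H = H

g4 = H, g7 = H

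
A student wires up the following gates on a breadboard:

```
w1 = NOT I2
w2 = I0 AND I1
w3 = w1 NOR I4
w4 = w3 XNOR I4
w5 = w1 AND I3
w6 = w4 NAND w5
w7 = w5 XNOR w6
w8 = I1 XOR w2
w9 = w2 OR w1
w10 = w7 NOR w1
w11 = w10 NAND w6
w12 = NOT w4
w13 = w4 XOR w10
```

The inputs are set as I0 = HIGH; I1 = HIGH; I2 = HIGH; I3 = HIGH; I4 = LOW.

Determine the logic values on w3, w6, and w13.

w3 = HIGH; w6 = HIGH; w13 = HIGH

w1 = NOT I2 = NOT HIGH = LOW
w3 = w1 NOR I4 = LOW NOR LOW = HIGH
w4 = w3 XNOR I4 = HIGH XNOR LOW = LOW
w5 = w1 AND I3 = LOW AND HIGH = LOW
w6 = w4 NAND w5 = LOW NAND LOW = HIGH
w7 = w5 XNOR w6 = LOW XNOR HIGH = LOW
w10 = w7 NOR w1 = LOW NOR LOW = HIGH
w13 = w4 XOR w10 = LOW XOR HIGH = HIGH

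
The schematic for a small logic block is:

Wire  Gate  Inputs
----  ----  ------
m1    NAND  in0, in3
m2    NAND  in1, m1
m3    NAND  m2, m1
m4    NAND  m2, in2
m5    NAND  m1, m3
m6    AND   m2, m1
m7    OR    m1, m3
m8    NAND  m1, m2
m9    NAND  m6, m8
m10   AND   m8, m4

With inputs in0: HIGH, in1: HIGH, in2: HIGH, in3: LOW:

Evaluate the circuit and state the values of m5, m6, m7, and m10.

m1 = in0 NAND in3 = HIGH NAND LOW = HIGH
m2 = in1 NAND m1 = HIGH NAND HIGH = LOW
m3 = m2 NAND m1 = LOW NAND HIGH = HIGH
m4 = m2 NAND in2 = LOW NAND HIGH = HIGH
m5 = m1 NAND m3 = HIGH NAND HIGH = LOW
m6 = m2 AND m1 = LOW AND HIGH = LOW
m7 = m1 OR m3 = HIGH OR HIGH = HIGH
m8 = m1 NAND m2 = HIGH NAND LOW = HIGH
m10 = m8 AND m4 = HIGH AND HIGH = HIGH

m5 = LOW  m6 = LOW  m7 = HIGH  m10 = HIGH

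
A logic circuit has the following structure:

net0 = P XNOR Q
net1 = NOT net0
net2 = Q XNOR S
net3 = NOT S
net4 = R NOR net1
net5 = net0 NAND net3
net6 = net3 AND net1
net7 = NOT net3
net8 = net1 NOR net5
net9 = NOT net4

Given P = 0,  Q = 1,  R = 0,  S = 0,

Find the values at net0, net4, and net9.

net0 = P XNOR Q = 0 XNOR 1 = 0
net1 = NOT net0 = NOT 0 = 1
net4 = R NOR net1 = 0 NOR 1 = 0
net9 = NOT net4 = NOT 0 = 1

net0 = 0, net4 = 0, net9 = 1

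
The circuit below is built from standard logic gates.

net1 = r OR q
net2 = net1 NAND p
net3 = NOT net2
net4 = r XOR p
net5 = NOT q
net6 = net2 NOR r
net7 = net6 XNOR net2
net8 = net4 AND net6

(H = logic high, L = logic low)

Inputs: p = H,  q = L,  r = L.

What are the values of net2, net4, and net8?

net1 = r OR q = L OR L = L
net2 = net1 NAND p = L NAND H = H
net4 = r XOR p = L XOR H = H
net6 = net2 NOR r = H NOR L = L
net8 = net4 AND net6 = H AND L = L

net2 = H, net4 = H, net8 = L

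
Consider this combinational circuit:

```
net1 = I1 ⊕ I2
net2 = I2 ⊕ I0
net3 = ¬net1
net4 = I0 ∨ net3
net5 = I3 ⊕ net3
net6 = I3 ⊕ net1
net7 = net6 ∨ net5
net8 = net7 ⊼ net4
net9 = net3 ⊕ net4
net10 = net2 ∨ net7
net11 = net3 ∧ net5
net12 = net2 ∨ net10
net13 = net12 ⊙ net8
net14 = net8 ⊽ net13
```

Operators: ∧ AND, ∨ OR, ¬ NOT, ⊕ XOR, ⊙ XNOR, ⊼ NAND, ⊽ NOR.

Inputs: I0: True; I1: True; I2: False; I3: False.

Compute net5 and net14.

net5 = False  net14 = True

net1 = I1 XOR I2 = True XOR False = True
net2 = I2 XOR I0 = False XOR True = True
net3 = NOT net1 = NOT True = False
net4 = I0 OR net3 = True OR False = True
net5 = I3 XOR net3 = False XOR False = False
net6 = I3 XOR net1 = False XOR True = True
net7 = net6 OR net5 = True OR False = True
net8 = net7 NAND net4 = True NAND True = False
net10 = net2 OR net7 = True OR True = True
net12 = net2 OR net10 = True OR True = True
net13 = net12 XNOR net8 = True XNOR False = False
net14 = net8 NOR net13 = False NOR False = True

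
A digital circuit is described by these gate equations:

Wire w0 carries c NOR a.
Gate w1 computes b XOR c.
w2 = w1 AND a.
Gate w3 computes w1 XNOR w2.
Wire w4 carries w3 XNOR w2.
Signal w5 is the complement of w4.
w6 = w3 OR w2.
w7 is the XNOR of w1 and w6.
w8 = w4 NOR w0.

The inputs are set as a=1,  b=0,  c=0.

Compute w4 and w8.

w0 = c NOR a = 0 NOR 1 = 0
w1 = b XOR c = 0 XOR 0 = 0
w2 = w1 AND a = 0 AND 1 = 0
w3 = w1 XNOR w2 = 0 XNOR 0 = 1
w4 = w3 XNOR w2 = 1 XNOR 0 = 0
w8 = w4 NOR w0 = 0 NOR 0 = 1

w4 = 0; w8 = 1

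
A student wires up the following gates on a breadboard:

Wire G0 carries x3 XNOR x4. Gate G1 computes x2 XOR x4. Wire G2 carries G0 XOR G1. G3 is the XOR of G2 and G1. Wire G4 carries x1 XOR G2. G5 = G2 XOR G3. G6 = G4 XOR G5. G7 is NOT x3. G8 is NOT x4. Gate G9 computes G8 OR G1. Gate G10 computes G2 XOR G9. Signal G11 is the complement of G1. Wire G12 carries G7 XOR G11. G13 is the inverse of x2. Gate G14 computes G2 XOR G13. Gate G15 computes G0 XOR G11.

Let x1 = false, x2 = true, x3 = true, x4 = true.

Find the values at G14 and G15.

G0 = x3 XNOR x4 = true XNOR true = true
G1 = x2 XOR x4 = true XOR true = false
G2 = G0 XOR G1 = true XOR false = true
G11 = NOT G1 = NOT false = true
G13 = NOT x2 = NOT true = false
G14 = G2 XOR G13 = true XOR false = true
G15 = G0 XOR G11 = true XOR true = false

G14 = true  G15 = false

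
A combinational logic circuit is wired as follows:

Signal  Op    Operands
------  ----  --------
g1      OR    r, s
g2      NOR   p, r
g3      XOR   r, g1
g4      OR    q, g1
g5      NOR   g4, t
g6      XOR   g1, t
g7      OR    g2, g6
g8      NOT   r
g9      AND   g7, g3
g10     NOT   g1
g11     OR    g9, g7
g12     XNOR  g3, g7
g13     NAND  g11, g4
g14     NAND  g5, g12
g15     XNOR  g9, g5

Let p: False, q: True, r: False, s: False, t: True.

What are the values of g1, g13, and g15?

g1 = r OR s = False OR False = False
g2 = p NOR r = False NOR False = True
g3 = r XOR g1 = False XOR False = False
g4 = q OR g1 = True OR False = True
g5 = g4 NOR t = True NOR True = False
g6 = g1 XOR t = False XOR True = True
g7 = g2 OR g6 = True OR True = True
g9 = g7 AND g3 = True AND False = False
g11 = g9 OR g7 = False OR True = True
g13 = g11 NAND g4 = True NAND True = False
g15 = g9 XNOR g5 = False XNOR False = True

g1 = False, g13 = False, g15 = True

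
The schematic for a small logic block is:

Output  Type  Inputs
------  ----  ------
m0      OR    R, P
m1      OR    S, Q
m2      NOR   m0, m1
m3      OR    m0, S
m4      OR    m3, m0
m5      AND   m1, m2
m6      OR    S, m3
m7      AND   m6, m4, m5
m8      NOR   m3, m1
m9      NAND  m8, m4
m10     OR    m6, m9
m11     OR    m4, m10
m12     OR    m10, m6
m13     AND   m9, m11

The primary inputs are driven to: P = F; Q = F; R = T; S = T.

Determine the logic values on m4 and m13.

m0 = R OR P = T OR F = T
m1 = S OR Q = T OR F = T
m3 = m0 OR S = T OR T = T
m4 = m3 OR m0 = T OR T = T
m6 = S OR m3 = T OR T = T
m8 = m3 NOR m1 = T NOR T = F
m9 = m8 NAND m4 = F NAND T = T
m10 = m6 OR m9 = T OR T = T
m11 = m4 OR m10 = T OR T = T
m13 = m9 AND m11 = T AND T = T

m4 = T, m13 = T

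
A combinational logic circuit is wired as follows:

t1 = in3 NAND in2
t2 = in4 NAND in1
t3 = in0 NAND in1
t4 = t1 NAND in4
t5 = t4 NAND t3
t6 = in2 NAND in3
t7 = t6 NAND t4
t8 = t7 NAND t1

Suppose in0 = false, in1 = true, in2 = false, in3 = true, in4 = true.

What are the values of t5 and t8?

t1 = in3 NAND in2 = true NAND false = true
t3 = in0 NAND in1 = false NAND true = true
t4 = t1 NAND in4 = true NAND true = false
t5 = t4 NAND t3 = false NAND true = true
t6 = in2 NAND in3 = false NAND true = true
t7 = t6 NAND t4 = true NAND false = true
t8 = t7 NAND t1 = true NAND true = false

t5 = true, t8 = false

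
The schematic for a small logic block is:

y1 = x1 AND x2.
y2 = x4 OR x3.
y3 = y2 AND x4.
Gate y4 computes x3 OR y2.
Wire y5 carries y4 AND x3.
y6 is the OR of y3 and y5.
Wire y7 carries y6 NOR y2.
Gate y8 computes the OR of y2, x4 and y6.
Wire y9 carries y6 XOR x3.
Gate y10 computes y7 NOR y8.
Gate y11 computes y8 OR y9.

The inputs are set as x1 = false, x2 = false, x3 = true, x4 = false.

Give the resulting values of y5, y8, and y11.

y5 = true, y8 = true, y11 = true

y2 = x4 OR x3 = false OR true = true
y3 = y2 AND x4 = true AND false = false
y4 = x3 OR y2 = true OR true = true
y5 = y4 AND x3 = true AND true = true
y6 = y3 OR y5 = false OR true = true
y8 = y2 OR x4 OR y6 = true OR false OR true = true
y9 = y6 XOR x3 = true XOR true = false
y11 = y8 OR y9 = true OR false = true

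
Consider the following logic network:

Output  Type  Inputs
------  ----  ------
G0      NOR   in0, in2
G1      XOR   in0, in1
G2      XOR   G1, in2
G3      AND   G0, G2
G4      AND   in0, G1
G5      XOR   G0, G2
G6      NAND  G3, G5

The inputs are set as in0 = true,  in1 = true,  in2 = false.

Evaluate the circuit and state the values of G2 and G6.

G0 = in0 NOR in2 = true NOR false = false
G1 = in0 XOR in1 = true XOR true = false
G2 = G1 XOR in2 = false XOR false = false
G3 = G0 AND G2 = false AND false = false
G5 = G0 XOR G2 = false XOR false = false
G6 = G3 NAND G5 = false NAND false = true

G2 = false, G6 = true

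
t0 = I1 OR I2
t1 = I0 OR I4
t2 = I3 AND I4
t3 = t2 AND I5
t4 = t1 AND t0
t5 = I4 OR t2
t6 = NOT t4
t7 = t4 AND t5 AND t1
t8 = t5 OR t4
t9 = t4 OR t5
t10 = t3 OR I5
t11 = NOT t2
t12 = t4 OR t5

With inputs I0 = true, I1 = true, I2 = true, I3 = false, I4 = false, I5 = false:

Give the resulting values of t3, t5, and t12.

t3 = false, t5 = false, t12 = true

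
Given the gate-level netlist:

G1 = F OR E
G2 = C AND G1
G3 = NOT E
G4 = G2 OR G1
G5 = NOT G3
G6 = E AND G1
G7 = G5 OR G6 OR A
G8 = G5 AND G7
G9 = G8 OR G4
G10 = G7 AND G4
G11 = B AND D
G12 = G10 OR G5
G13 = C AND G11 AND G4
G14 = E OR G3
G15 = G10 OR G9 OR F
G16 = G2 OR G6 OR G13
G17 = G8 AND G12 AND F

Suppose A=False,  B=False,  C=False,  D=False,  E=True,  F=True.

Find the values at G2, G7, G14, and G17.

G1 = F OR E = True OR True = True
G2 = C AND G1 = False AND True = False
G3 = NOT E = NOT True = False
G4 = G2 OR G1 = False OR True = True
G5 = NOT G3 = NOT False = True
G6 = E AND G1 = True AND True = True
G7 = G5 OR G6 OR A = True OR True OR False = True
G8 = G5 AND G7 = True AND True = True
G10 = G7 AND G4 = True AND True = True
G12 = G10 OR G5 = True OR True = True
G14 = E OR G3 = True OR False = True
G17 = G8 AND G12 AND F = True AND True AND True = True

G2 = False, G7 = True, G14 = True, G17 = True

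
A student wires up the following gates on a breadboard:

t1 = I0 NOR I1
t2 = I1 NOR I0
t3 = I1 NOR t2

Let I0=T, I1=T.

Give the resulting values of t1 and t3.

t1 = I0 NOR I1 = T NOR T = F
t2 = I1 NOR I0 = T NOR T = F
t3 = I1 NOR t2 = T NOR F = F

t1 = F; t3 = F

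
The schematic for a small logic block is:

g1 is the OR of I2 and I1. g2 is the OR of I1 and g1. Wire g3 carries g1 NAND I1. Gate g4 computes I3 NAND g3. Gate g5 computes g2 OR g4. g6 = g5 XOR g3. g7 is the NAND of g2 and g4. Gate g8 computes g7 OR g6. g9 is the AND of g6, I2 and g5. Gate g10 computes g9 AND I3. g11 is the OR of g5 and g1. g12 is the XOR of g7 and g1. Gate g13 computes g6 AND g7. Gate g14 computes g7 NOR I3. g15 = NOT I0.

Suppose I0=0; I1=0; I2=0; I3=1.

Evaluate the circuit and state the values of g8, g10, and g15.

g8 = 1, g10 = 0, g15 = 1

g1 = I2 OR I1 = 0 OR 0 = 0
g2 = I1 OR g1 = 0 OR 0 = 0
g3 = g1 NAND I1 = 0 NAND 0 = 1
g4 = I3 NAND g3 = 1 NAND 1 = 0
g5 = g2 OR g4 = 0 OR 0 = 0
g6 = g5 XOR g3 = 0 XOR 1 = 1
g7 = g2 NAND g4 = 0 NAND 0 = 1
g8 = g7 OR g6 = 1 OR 1 = 1
g9 = g6 AND I2 AND g5 = 1 AND 0 AND 0 = 0
g10 = g9 AND I3 = 0 AND 1 = 0
g15 = NOT I0 = NOT 0 = 1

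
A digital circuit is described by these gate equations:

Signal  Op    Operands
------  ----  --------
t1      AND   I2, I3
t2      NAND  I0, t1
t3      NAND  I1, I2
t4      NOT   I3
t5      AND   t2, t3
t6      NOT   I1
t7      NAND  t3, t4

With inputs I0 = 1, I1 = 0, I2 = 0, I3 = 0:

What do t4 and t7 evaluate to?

t3 = I1 NAND I2 = 0 NAND 0 = 1
t4 = NOT I3 = NOT 0 = 1
t7 = t3 NAND t4 = 1 NAND 1 = 0

t4 = 1  t7 = 0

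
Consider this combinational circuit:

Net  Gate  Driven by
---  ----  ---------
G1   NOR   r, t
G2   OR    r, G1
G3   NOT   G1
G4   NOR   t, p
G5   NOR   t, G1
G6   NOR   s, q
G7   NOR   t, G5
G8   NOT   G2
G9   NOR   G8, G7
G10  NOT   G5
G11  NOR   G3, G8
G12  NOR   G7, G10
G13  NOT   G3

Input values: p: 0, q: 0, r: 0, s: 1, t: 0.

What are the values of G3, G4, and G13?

G1 = r NOR t = 0 NOR 0 = 1
G3 = NOT G1 = NOT 1 = 0
G4 = t NOR p = 0 NOR 0 = 1
G13 = NOT G3 = NOT 0 = 1

G3 = 0, G4 = 1, G13 = 1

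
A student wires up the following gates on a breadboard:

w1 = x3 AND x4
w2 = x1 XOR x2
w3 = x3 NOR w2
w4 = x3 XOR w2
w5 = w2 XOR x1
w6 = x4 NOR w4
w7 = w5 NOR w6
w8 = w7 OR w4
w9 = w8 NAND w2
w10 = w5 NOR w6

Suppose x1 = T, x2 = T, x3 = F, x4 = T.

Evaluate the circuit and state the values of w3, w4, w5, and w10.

w3 = T, w4 = F, w5 = T, w10 = F

w2 = x1 XOR x2 = T XOR T = F
w3 = x3 NOR w2 = F NOR F = T
w4 = x3 XOR w2 = F XOR F = F
w5 = w2 XOR x1 = F XOR T = T
w6 = x4 NOR w4 = T NOR F = F
w10 = w5 NOR w6 = T NOR F = F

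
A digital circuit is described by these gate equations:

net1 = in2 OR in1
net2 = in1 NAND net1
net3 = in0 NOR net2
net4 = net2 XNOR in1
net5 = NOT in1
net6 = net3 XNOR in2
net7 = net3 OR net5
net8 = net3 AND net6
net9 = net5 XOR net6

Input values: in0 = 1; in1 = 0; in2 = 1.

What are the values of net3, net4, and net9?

net1 = in2 OR in1 = 1 OR 0 = 1
net2 = in1 NAND net1 = 0 NAND 1 = 1
net3 = in0 NOR net2 = 1 NOR 1 = 0
net4 = net2 XNOR in1 = 1 XNOR 0 = 0
net5 = NOT in1 = NOT 0 = 1
net6 = net3 XNOR in2 = 0 XNOR 1 = 0
net9 = net5 XOR net6 = 1 XOR 0 = 1

net3 = 0, net4 = 0, net9 = 1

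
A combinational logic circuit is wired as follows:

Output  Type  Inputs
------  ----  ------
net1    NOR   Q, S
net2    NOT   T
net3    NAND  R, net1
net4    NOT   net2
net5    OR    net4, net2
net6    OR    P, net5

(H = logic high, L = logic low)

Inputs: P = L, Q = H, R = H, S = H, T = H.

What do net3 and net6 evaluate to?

net3 = H; net6 = H

net1 = Q NOR S = H NOR H = L
net2 = NOT T = NOT H = L
net3 = R NAND net1 = H NAND L = H
net4 = NOT net2 = NOT L = H
net5 = net4 OR net2 = H OR L = H
net6 = P OR net5 = L OR H = H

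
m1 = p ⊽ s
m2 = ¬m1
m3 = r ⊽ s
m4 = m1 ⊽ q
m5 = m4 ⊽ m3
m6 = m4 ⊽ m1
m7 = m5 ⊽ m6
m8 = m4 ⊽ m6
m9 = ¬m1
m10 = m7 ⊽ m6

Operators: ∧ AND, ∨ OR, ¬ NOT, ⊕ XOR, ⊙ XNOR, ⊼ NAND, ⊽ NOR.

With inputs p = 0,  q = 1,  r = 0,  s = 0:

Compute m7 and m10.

m7 = 1; m10 = 0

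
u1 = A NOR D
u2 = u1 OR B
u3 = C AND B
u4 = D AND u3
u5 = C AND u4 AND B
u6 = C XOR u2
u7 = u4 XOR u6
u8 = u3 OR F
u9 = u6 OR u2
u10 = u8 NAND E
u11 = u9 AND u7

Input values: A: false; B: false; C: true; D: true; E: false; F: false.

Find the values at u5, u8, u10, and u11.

u5 = false, u8 = false, u10 = true, u11 = true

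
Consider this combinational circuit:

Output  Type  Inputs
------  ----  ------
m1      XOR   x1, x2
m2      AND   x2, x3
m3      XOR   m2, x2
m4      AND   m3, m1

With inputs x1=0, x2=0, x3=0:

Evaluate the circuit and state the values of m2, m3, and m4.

m1 = x1 XOR x2 = 0 XOR 0 = 0
m2 = x2 AND x3 = 0 AND 0 = 0
m3 = m2 XOR x2 = 0 XOR 0 = 0
m4 = m3 AND m1 = 0 AND 0 = 0

m2 = 0, m3 = 0, m4 = 0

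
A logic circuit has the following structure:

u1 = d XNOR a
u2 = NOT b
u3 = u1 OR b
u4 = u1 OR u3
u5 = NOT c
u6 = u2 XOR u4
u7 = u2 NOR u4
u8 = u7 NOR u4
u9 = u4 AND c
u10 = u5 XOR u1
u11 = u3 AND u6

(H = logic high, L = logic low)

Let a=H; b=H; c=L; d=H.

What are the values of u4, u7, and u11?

u4 = H, u7 = L, u11 = H

u1 = d XNOR a = H XNOR H = H
u2 = NOT b = NOT H = L
u3 = u1 OR b = H OR H = H
u4 = u1 OR u3 = H OR H = H
u6 = u2 XOR u4 = L XOR H = H
u7 = u2 NOR u4 = L NOR H = L
u11 = u3 AND u6 = H AND H = H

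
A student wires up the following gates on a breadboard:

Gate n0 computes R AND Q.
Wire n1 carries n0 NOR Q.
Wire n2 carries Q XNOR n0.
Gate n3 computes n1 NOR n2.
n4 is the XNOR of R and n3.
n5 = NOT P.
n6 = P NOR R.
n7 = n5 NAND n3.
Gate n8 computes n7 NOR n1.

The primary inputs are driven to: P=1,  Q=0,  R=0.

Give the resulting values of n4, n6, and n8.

n4 = 1; n6 = 0; n8 = 0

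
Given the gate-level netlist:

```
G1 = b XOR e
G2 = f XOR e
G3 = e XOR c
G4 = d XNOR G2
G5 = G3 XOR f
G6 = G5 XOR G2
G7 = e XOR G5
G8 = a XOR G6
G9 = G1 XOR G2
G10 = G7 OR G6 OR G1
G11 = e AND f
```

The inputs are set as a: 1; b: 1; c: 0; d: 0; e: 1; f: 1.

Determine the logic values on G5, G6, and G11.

G5 = 0  G6 = 0  G11 = 1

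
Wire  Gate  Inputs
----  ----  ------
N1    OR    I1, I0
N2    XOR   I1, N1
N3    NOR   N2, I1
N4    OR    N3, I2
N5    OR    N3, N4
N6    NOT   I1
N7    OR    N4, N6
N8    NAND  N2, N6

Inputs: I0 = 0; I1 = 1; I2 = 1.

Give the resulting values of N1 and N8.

N1 = 1  N8 = 1

N1 = I1 OR I0 = 1 OR 0 = 1
N2 = I1 XOR N1 = 1 XOR 1 = 0
N6 = NOT I1 = NOT 1 = 0
N8 = N2 NAND N6 = 0 NAND 0 = 1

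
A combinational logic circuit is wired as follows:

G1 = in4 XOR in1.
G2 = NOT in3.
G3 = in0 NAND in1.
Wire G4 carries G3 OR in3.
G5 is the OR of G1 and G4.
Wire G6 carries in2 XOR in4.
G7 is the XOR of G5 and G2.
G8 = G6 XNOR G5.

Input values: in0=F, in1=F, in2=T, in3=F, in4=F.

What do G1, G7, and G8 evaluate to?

G1 = F  G7 = F  G8 = T

G1 = in4 XOR in1 = F XOR F = F
G2 = NOT in3 = NOT F = T
G3 = in0 NAND in1 = F NAND F = T
G4 = G3 OR in3 = T OR F = T
G5 = G1 OR G4 = F OR T = T
G6 = in2 XOR in4 = T XOR F = T
G7 = G5 XOR G2 = T XOR T = F
G8 = G6 XNOR G5 = T XNOR T = T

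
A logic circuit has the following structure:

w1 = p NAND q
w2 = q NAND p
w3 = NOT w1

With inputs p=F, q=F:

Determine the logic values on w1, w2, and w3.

w1 = p NAND q = F NAND F = T
w2 = q NAND p = F NAND F = T
w3 = NOT w1 = NOT T = F

w1 = T, w2 = T, w3 = F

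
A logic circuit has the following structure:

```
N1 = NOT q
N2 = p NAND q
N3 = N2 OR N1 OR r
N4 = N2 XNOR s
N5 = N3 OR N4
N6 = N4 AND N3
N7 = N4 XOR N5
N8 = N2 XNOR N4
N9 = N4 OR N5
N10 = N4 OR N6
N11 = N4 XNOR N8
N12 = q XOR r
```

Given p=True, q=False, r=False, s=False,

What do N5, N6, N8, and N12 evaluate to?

N5 = True; N6 = False; N8 = False; N12 = False

N1 = NOT q = NOT False = True
N2 = p NAND q = True NAND False = True
N3 = N2 OR N1 OR r = True OR True OR False = True
N4 = N2 XNOR s = True XNOR False = False
N5 = N3 OR N4 = True OR False = True
N6 = N4 AND N3 = False AND True = False
N8 = N2 XNOR N4 = True XNOR False = False
N12 = q XOR r = False XOR False = False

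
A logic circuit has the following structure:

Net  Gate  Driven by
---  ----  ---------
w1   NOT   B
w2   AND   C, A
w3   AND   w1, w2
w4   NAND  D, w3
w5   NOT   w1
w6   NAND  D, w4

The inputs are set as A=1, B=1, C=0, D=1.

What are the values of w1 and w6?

w1 = 0, w6 = 0

w1 = NOT B = NOT 1 = 0
w2 = C AND A = 0 AND 1 = 0
w3 = w1 AND w2 = 0 AND 0 = 0
w4 = D NAND w3 = 1 NAND 0 = 1
w6 = D NAND w4 = 1 NAND 1 = 0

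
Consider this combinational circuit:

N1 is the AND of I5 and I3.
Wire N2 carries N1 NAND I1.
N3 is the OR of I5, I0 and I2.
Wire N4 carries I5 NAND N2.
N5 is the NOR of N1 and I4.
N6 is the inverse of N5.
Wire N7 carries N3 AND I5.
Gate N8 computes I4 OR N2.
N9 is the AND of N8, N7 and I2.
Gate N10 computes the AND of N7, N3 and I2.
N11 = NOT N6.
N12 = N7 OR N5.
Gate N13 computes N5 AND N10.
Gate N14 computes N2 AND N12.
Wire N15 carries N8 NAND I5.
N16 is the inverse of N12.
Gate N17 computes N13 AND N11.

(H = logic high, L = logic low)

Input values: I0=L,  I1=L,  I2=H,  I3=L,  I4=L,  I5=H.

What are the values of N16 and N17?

N1 = I5 AND I3 = H AND L = L
N3 = I5 OR I0 OR I2 = H OR L OR H = H
N5 = N1 NOR I4 = L NOR L = H
N6 = NOT N5 = NOT H = L
N7 = N3 AND I5 = H AND H = H
N10 = N7 AND N3 AND I2 = H AND H AND H = H
N11 = NOT N6 = NOT L = H
N12 = N7 OR N5 = H OR H = H
N13 = N5 AND N10 = H AND H = H
N16 = NOT N12 = NOT H = L
N17 = N13 AND N11 = H AND H = H

N16 = L  N17 = H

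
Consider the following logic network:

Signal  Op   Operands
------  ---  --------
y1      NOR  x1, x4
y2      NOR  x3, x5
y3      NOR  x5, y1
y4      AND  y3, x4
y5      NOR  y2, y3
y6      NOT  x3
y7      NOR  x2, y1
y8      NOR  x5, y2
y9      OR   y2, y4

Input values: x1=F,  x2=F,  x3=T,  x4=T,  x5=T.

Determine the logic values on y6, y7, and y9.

y6 = F, y7 = T, y9 = F

y1 = x1 NOR x4 = F NOR T = F
y2 = x3 NOR x5 = T NOR T = F
y3 = x5 NOR y1 = T NOR F = F
y4 = y3 AND x4 = F AND T = F
y6 = NOT x3 = NOT T = F
y7 = x2 NOR y1 = F NOR F = T
y9 = y2 OR y4 = F OR F = F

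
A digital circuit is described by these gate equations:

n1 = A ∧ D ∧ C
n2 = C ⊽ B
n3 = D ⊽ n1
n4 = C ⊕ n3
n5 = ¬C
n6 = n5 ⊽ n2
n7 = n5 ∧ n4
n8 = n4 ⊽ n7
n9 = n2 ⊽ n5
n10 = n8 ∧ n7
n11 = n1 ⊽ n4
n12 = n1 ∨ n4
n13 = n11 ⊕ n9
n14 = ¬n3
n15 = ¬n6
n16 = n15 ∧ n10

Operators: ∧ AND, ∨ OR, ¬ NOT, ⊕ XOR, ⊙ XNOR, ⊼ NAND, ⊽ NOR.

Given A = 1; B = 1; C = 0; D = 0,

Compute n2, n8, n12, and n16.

n2 = 0; n8 = 0; n12 = 1; n16 = 0

n1 = A AND D AND C = 1 AND 0 AND 0 = 0
n2 = C NOR B = 0 NOR 1 = 0
n3 = D NOR n1 = 0 NOR 0 = 1
n4 = C XOR n3 = 0 XOR 1 = 1
n5 = NOT C = NOT 0 = 1
n6 = n5 NOR n2 = 1 NOR 0 = 0
n7 = n5 AND n4 = 1 AND 1 = 1
n8 = n4 NOR n7 = 1 NOR 1 = 0
n10 = n8 AND n7 = 0 AND 1 = 0
n12 = n1 OR n4 = 0 OR 1 = 1
n15 = NOT n6 = NOT 0 = 1
n16 = n15 AND n10 = 1 AND 0 = 0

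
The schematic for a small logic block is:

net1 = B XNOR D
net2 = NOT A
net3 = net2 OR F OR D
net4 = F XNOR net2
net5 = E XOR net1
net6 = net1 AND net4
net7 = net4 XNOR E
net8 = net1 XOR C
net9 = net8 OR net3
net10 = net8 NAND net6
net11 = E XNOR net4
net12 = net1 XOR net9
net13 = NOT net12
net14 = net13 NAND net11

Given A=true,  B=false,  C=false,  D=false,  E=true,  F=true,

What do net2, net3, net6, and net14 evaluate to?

net2 = false, net3 = true, net6 = false, net14 = true

net1 = B XNOR D = false XNOR false = true
net2 = NOT A = NOT true = false
net3 = net2 OR F OR D = false OR true OR false = true
net4 = F XNOR net2 = true XNOR false = false
net6 = net1 AND net4 = true AND false = false
net8 = net1 XOR C = true XOR false = true
net9 = net8 OR net3 = true OR true = true
net11 = E XNOR net4 = true XNOR false = false
net12 = net1 XOR net9 = true XOR true = false
net13 = NOT net12 = NOT false = true
net14 = net13 NAND net11 = true NAND false = true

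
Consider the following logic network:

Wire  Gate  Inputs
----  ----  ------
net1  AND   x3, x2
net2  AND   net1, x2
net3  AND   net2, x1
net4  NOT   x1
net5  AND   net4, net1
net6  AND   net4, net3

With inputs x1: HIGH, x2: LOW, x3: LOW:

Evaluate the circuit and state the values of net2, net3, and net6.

net1 = x3 AND x2 = LOW AND LOW = LOW
net2 = net1 AND x2 = LOW AND LOW = LOW
net3 = net2 AND x1 = LOW AND HIGH = LOW
net4 = NOT x1 = NOT HIGH = LOW
net6 = net4 AND net3 = LOW AND LOW = LOW

net2 = LOW, net3 = LOW, net6 = LOW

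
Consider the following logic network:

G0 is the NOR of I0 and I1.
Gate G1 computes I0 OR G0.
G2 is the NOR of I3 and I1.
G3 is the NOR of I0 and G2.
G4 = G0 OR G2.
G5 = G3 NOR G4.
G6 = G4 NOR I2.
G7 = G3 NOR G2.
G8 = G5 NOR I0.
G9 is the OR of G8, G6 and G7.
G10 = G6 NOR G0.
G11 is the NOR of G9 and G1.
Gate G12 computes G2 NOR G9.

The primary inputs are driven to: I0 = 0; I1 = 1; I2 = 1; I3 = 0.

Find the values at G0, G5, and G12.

G0 = I0 NOR I1 = 0 NOR 1 = 0
G2 = I3 NOR I1 = 0 NOR 1 = 0
G3 = I0 NOR G2 = 0 NOR 0 = 1
G4 = G0 OR G2 = 0 OR 0 = 0
G5 = G3 NOR G4 = 1 NOR 0 = 0
G6 = G4 NOR I2 = 0 NOR 1 = 0
G7 = G3 NOR G2 = 1 NOR 0 = 0
G8 = G5 NOR I0 = 0 NOR 0 = 1
G9 = G8 OR G6 OR G7 = 1 OR 0 OR 0 = 1
G12 = G2 NOR G9 = 0 NOR 1 = 0

G0 = 0, G5 = 0, G12 = 0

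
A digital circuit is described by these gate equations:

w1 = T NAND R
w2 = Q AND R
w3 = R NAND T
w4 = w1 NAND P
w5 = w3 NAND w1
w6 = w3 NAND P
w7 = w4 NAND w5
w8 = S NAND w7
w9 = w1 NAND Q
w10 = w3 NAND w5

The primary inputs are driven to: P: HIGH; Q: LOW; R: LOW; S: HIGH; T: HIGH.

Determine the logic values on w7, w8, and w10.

w7 = HIGH, w8 = LOW, w10 = HIGH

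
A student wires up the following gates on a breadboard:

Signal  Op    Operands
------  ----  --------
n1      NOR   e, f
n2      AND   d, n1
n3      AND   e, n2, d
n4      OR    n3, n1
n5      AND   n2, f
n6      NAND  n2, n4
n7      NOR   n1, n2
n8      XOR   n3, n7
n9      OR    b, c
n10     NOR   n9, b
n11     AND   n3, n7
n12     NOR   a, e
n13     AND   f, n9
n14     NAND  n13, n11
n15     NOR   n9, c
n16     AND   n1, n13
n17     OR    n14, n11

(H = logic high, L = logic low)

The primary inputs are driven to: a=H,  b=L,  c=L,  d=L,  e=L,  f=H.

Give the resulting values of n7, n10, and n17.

n7 = H  n10 = H  n17 = H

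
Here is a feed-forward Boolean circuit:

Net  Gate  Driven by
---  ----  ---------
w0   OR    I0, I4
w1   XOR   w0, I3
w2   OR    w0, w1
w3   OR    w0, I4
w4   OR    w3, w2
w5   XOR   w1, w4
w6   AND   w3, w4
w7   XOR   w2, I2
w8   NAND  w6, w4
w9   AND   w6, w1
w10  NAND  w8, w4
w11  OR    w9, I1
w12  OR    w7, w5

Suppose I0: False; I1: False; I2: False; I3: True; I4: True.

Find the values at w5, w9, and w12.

w5 = True, w9 = False, w12 = True

w0 = I0 OR I4 = False OR True = True
w1 = w0 XOR I3 = True XOR True = False
w2 = w0 OR w1 = True OR False = True
w3 = w0 OR I4 = True OR True = True
w4 = w3 OR w2 = True OR True = True
w5 = w1 XOR w4 = False XOR True = True
w6 = w3 AND w4 = True AND True = True
w7 = w2 XOR I2 = True XOR False = True
w9 = w6 AND w1 = True AND False = False
w12 = w7 OR w5 = True OR True = True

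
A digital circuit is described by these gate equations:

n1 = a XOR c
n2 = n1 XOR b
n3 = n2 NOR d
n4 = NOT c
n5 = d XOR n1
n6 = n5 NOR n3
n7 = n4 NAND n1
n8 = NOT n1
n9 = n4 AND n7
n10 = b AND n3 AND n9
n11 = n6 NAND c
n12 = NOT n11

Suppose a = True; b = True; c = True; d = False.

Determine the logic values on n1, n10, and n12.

n1 = False, n10 = False, n12 = True

n1 = a XOR c = True XOR True = False
n2 = n1 XOR b = False XOR True = True
n3 = n2 NOR d = True NOR False = False
n4 = NOT c = NOT True = False
n5 = d XOR n1 = False XOR False = False
n6 = n5 NOR n3 = False NOR False = True
n7 = n4 NAND n1 = False NAND False = True
n9 = n4 AND n7 = False AND True = False
n10 = b AND n3 AND n9 = True AND False AND False = False
n11 = n6 NAND c = True NAND True = False
n12 = NOT n11 = NOT False = True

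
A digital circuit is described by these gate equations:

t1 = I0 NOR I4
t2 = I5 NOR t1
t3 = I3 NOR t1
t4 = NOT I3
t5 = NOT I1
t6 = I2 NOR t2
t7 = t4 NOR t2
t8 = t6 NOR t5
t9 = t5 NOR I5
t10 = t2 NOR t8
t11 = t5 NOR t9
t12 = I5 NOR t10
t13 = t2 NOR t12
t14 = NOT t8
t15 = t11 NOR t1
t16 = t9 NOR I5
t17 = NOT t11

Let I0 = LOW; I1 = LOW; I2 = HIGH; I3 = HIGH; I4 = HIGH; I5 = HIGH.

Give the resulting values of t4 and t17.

t4 = NOT I3 = NOT HIGH = LOW
t5 = NOT I1 = NOT LOW = HIGH
t9 = t5 NOR I5 = HIGH NOR HIGH = LOW
t11 = t5 NOR t9 = HIGH NOR LOW = LOW
t17 = NOT t11 = NOT LOW = HIGH

t4 = LOW  t17 = HIGH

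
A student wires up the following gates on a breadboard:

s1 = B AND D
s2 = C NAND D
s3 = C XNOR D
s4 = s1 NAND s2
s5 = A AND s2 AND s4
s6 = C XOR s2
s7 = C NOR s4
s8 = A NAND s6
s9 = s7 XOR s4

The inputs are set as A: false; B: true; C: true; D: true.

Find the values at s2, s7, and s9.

s1 = B AND D = true AND true = true
s2 = C NAND D = true NAND true = false
s4 = s1 NAND s2 = true NAND false = true
s7 = C NOR s4 = true NOR true = false
s9 = s7 XOR s4 = false XOR true = true

s2 = false, s7 = false, s9 = true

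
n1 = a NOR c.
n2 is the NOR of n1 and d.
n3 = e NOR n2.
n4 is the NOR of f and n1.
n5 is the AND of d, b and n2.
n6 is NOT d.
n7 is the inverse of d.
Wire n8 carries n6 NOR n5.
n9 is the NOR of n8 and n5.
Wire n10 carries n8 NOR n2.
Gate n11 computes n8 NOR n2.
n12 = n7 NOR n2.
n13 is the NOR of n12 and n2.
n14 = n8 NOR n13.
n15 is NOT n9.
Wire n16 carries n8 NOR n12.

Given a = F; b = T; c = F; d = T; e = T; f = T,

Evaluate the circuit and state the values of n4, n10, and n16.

n4 = F, n10 = F, n16 = F

n1 = a NOR c = F NOR F = T
n2 = n1 NOR d = T NOR T = F
n4 = f NOR n1 = T NOR T = F
n5 = d AND b AND n2 = T AND T AND F = F
n6 = NOT d = NOT T = F
n7 = NOT d = NOT T = F
n8 = n6 NOR n5 = F NOR F = T
n10 = n8 NOR n2 = T NOR F = F
n12 = n7 NOR n2 = F NOR F = T
n16 = n8 NOR n12 = T NOR T = F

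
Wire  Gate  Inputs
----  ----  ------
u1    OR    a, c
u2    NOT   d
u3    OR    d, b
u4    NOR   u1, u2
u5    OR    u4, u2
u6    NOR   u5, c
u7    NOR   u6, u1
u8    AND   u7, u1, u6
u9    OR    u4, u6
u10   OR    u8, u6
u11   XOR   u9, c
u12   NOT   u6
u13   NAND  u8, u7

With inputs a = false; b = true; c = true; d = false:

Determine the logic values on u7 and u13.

u7 = false  u13 = true

u1 = a OR c = false OR true = true
u2 = NOT d = NOT false = true
u4 = u1 NOR u2 = true NOR true = false
u5 = u4 OR u2 = false OR true = true
u6 = u5 NOR c = true NOR true = false
u7 = u6 NOR u1 = false NOR true = false
u8 = u7 AND u1 AND u6 = false AND true AND false = false
u13 = u8 NAND u7 = false NAND false = true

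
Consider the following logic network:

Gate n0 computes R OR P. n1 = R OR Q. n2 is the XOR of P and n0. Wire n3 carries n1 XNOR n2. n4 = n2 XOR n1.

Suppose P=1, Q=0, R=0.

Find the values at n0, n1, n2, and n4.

n0 = R OR P = 0 OR 1 = 1
n1 = R OR Q = 0 OR 0 = 0
n2 = P XOR n0 = 1 XOR 1 = 0
n4 = n2 XOR n1 = 0 XOR 0 = 0

n0 = 1, n1 = 0, n2 = 0, n4 = 0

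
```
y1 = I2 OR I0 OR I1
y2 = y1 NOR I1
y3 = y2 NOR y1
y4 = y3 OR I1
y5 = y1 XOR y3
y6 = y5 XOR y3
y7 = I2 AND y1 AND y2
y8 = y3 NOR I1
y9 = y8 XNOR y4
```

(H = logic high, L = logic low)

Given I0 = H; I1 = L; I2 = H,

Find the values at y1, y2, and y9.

y1 = I2 OR I0 OR I1 = H OR H OR L = H
y2 = y1 NOR I1 = H NOR L = L
y3 = y2 NOR y1 = L NOR H = L
y4 = y3 OR I1 = L OR L = L
y8 = y3 NOR I1 = L NOR L = H
y9 = y8 XNOR y4 = H XNOR L = L

y1 = H; y2 = L; y9 = L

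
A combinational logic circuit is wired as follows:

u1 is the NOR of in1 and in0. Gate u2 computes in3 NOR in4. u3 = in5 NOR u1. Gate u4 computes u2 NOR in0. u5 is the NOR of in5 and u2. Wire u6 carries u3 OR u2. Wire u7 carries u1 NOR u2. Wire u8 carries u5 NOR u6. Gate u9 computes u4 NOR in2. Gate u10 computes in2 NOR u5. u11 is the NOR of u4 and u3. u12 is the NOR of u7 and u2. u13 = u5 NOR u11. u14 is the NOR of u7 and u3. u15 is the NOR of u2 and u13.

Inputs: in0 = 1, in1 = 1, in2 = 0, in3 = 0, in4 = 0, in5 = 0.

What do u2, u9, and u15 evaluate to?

u2 = 1, u9 = 1, u15 = 0

u1 = in1 NOR in0 = 1 NOR 1 = 0
u2 = in3 NOR in4 = 0 NOR 0 = 1
u3 = in5 NOR u1 = 0 NOR 0 = 1
u4 = u2 NOR in0 = 1 NOR 1 = 0
u5 = in5 NOR u2 = 0 NOR 1 = 0
u9 = u4 NOR in2 = 0 NOR 0 = 1
u11 = u4 NOR u3 = 0 NOR 1 = 0
u13 = u5 NOR u11 = 0 NOR 0 = 1
u15 = u2 NOR u13 = 1 NOR 1 = 0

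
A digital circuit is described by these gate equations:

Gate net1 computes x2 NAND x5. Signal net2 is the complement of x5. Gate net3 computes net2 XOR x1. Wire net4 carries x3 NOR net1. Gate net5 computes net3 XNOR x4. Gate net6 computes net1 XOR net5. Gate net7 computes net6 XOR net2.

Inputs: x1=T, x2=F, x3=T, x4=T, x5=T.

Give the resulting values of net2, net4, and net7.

net2 = F, net4 = F, net7 = F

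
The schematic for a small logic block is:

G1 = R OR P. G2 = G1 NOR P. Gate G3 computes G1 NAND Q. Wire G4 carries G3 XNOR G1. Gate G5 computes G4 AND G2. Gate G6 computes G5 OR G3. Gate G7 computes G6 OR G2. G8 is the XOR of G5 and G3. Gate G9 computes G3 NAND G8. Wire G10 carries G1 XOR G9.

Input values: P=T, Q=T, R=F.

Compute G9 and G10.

G9 = T, G10 = F

G1 = R OR P = F OR T = T
G2 = G1 NOR P = T NOR T = F
G3 = G1 NAND Q = T NAND T = F
G4 = G3 XNOR G1 = F XNOR T = F
G5 = G4 AND G2 = F AND F = F
G8 = G5 XOR G3 = F XOR F = F
G9 = G3 NAND G8 = F NAND F = T
G10 = G1 XOR G9 = T XOR T = F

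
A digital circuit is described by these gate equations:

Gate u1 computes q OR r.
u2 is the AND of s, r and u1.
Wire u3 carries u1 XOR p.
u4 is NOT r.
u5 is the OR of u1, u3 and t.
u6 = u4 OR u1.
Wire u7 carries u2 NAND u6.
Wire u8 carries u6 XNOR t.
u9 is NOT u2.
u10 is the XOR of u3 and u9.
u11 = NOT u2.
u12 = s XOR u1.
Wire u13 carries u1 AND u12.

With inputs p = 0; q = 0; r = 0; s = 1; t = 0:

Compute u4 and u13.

u1 = q OR r = 0 OR 0 = 0
u4 = NOT r = NOT 0 = 1
u12 = s XOR u1 = 1 XOR 0 = 1
u13 = u1 AND u12 = 0 AND 1 = 0

u4 = 1  u13 = 0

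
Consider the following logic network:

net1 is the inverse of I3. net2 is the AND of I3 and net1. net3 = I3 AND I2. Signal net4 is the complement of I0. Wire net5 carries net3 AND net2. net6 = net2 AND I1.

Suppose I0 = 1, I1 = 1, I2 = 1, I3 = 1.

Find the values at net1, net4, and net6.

net1 = 0; net4 = 0; net6 = 0

net1 = NOT I3 = NOT 1 = 0
net2 = I3 AND net1 = 1 AND 0 = 0
net4 = NOT I0 = NOT 1 = 0
net6 = net2 AND I1 = 0 AND 1 = 0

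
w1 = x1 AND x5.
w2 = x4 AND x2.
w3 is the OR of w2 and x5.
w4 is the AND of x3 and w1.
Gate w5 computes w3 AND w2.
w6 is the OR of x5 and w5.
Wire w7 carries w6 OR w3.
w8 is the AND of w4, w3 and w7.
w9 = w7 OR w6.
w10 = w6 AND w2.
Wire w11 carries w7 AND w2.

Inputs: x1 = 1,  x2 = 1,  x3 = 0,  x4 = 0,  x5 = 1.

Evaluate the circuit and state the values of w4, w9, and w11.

w4 = 0, w9 = 1, w11 = 0

w1 = x1 AND x5 = 1 AND 1 = 1
w2 = x4 AND x2 = 0 AND 1 = 0
w3 = w2 OR x5 = 0 OR 1 = 1
w4 = x3 AND w1 = 0 AND 1 = 0
w5 = w3 AND w2 = 1 AND 0 = 0
w6 = x5 OR w5 = 1 OR 0 = 1
w7 = w6 OR w3 = 1 OR 1 = 1
w9 = w7 OR w6 = 1 OR 1 = 1
w11 = w7 AND w2 = 1 AND 0 = 0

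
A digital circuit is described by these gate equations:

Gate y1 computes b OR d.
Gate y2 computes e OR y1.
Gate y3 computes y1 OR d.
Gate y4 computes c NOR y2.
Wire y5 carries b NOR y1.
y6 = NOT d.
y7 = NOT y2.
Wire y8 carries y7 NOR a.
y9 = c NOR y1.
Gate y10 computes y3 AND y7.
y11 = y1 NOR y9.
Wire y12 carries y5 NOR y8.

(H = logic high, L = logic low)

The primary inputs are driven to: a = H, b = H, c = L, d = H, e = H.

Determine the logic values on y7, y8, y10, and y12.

y1 = b OR d = H OR H = H
y2 = e OR y1 = H OR H = H
y3 = y1 OR d = H OR H = H
y5 = b NOR y1 = H NOR H = L
y7 = NOT y2 = NOT H = L
y8 = y7 NOR a = L NOR H = L
y10 = y3 AND y7 = H AND L = L
y12 = y5 NOR y8 = L NOR L = H

y7 = L  y8 = L  y10 = L  y12 = H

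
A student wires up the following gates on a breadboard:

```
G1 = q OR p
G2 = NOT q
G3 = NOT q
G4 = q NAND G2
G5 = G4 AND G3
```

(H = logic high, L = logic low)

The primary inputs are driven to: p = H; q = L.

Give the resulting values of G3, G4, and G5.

G2 = NOT q = NOT L = H
G3 = NOT q = NOT L = H
G4 = q NAND G2 = L NAND H = H
G5 = G4 AND G3 = H AND H = H

G3 = H, G4 = H, G5 = H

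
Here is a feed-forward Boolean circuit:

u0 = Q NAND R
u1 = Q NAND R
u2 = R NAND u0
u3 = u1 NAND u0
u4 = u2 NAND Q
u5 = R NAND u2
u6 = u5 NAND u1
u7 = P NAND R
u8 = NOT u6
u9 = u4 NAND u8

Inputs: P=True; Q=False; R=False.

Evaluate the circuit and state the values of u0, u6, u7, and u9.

u0 = True, u6 = False, u7 = True, u9 = False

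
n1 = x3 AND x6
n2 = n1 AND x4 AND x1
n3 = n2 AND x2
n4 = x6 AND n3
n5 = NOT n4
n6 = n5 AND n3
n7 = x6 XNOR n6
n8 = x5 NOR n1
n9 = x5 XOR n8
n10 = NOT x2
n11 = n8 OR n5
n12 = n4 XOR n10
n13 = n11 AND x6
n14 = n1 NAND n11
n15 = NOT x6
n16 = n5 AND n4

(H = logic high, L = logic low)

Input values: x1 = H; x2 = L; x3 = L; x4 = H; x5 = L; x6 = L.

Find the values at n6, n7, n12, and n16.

n1 = x3 AND x6 = L AND L = L
n2 = n1 AND x4 AND x1 = L AND H AND H = L
n3 = n2 AND x2 = L AND L = L
n4 = x6 AND n3 = L AND L = L
n5 = NOT n4 = NOT L = H
n6 = n5 AND n3 = H AND L = L
n7 = x6 XNOR n6 = L XNOR L = H
n10 = NOT x2 = NOT L = H
n12 = n4 XOR n10 = L XOR H = H
n16 = n5 AND n4 = H AND L = L

n6 = L, n7 = H, n12 = H, n16 = L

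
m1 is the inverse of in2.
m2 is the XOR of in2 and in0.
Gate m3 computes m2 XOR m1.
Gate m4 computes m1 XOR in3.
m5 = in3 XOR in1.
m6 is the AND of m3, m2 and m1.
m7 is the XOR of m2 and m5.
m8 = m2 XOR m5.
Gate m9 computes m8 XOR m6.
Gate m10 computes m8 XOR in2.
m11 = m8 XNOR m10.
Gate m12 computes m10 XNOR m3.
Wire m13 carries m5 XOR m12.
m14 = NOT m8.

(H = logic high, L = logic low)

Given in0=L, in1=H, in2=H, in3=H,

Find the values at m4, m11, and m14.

m4 = H  m11 = L  m14 = L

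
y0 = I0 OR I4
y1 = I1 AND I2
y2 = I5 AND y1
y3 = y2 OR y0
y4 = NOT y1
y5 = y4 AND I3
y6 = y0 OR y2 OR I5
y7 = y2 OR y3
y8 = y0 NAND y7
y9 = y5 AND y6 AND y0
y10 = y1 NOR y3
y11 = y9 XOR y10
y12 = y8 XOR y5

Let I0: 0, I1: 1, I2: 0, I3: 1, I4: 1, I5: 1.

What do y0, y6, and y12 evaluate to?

y0 = I0 OR I4 = 0 OR 1 = 1
y1 = I1 AND I2 = 1 AND 0 = 0
y2 = I5 AND y1 = 1 AND 0 = 0
y3 = y2 OR y0 = 0 OR 1 = 1
y4 = NOT y1 = NOT 0 = 1
y5 = y4 AND I3 = 1 AND 1 = 1
y6 = y0 OR y2 OR I5 = 1 OR 0 OR 1 = 1
y7 = y2 OR y3 = 0 OR 1 = 1
y8 = y0 NAND y7 = 1 NAND 1 = 0
y12 = y8 XOR y5 = 0 XOR 1 = 1

y0 = 1; y6 = 1; y12 = 1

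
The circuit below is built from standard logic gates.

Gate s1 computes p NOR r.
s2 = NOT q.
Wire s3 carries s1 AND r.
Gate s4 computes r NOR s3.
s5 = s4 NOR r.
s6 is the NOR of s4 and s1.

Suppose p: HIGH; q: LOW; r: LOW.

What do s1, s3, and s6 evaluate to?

s1 = LOW; s3 = LOW; s6 = LOW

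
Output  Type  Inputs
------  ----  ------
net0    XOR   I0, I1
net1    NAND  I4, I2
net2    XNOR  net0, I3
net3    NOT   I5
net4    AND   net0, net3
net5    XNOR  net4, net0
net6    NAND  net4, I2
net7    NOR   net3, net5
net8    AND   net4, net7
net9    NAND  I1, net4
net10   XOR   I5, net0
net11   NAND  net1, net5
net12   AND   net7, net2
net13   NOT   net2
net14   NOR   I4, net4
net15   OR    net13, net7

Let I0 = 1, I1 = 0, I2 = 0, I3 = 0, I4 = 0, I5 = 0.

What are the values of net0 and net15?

net0 = I0 XOR I1 = 1 XOR 0 = 1
net2 = net0 XNOR I3 = 1 XNOR 0 = 0
net3 = NOT I5 = NOT 0 = 1
net4 = net0 AND net3 = 1 AND 1 = 1
net5 = net4 XNOR net0 = 1 XNOR 1 = 1
net7 = net3 NOR net5 = 1 NOR 1 = 0
net13 = NOT net2 = NOT 0 = 1
net15 = net13 OR net7 = 1 OR 0 = 1

net0 = 1, net15 = 1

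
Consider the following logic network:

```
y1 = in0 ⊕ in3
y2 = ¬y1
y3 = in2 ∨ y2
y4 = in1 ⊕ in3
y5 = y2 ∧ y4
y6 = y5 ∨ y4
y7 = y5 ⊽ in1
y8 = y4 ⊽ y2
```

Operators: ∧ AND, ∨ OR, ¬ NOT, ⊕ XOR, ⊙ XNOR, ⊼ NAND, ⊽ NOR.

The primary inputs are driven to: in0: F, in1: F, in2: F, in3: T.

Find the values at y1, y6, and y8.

y1 = in0 XOR in3 = F XOR T = T
y2 = NOT y1 = NOT T = F
y4 = in1 XOR in3 = F XOR T = T
y5 = y2 AND y4 = F AND T = F
y6 = y5 OR y4 = F OR T = T
y8 = y4 NOR y2 = T NOR F = F

y1 = T  y6 = T  y8 = F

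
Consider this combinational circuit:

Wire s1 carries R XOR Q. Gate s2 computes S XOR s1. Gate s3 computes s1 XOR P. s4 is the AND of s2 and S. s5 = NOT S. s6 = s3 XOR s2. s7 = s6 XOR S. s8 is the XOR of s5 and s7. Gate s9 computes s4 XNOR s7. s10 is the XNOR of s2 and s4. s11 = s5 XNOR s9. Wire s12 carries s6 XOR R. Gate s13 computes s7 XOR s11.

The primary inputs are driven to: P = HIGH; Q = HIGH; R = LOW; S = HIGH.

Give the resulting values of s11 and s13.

s1 = R XOR Q = LOW XOR HIGH = HIGH
s2 = S XOR s1 = HIGH XOR HIGH = LOW
s3 = s1 XOR P = HIGH XOR HIGH = LOW
s4 = s2 AND S = LOW AND HIGH = LOW
s5 = NOT S = NOT HIGH = LOW
s6 = s3 XOR s2 = LOW XOR LOW = LOW
s7 = s6 XOR S = LOW XOR HIGH = HIGH
s9 = s4 XNOR s7 = LOW XNOR HIGH = LOW
s11 = s5 XNOR s9 = LOW XNOR LOW = HIGH
s13 = s7 XOR s11 = HIGH XOR HIGH = LOW

s11 = HIGH, s13 = LOW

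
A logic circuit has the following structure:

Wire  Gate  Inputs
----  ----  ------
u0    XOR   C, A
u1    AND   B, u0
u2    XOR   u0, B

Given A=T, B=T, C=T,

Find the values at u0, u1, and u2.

u0 = F; u1 = F; u2 = T

u0 = C XOR A = T XOR T = F
u1 = B AND u0 = T AND F = F
u2 = u0 XOR B = F XOR T = T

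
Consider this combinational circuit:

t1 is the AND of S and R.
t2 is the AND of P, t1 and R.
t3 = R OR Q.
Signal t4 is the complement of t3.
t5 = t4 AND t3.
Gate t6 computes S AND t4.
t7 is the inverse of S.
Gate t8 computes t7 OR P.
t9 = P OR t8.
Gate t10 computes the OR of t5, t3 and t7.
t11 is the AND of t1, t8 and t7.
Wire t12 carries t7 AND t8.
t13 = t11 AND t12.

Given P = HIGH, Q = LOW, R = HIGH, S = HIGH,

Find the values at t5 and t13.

t1 = S AND R = HIGH AND HIGH = HIGH
t3 = R OR Q = HIGH OR LOW = HIGH
t4 = NOT t3 = NOT HIGH = LOW
t5 = t4 AND t3 = LOW AND HIGH = LOW
t7 = NOT S = NOT HIGH = LOW
t8 = t7 OR P = LOW OR HIGH = HIGH
t11 = t1 AND t8 AND t7 = HIGH AND HIGH AND LOW = LOW
t12 = t7 AND t8 = LOW AND HIGH = LOW
t13 = t11 AND t12 = LOW AND LOW = LOW

t5 = LOW, t13 = LOW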